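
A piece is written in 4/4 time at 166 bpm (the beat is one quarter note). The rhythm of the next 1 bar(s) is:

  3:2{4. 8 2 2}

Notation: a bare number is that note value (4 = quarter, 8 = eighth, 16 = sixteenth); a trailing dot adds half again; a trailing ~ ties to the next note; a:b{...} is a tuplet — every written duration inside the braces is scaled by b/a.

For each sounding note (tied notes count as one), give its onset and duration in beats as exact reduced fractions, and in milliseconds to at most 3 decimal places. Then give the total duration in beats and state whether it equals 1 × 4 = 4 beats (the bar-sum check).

1) 0.0ms=0b +361.446ms=1b
2) 361.446ms=1b +120.482ms=1/3b
3) 481.928ms=4/3b +481.928ms=4/3b
4) 963.855ms=8/3b +481.928ms=4/3b
Σ=4b of 4 (166bpm 4/4) — PASS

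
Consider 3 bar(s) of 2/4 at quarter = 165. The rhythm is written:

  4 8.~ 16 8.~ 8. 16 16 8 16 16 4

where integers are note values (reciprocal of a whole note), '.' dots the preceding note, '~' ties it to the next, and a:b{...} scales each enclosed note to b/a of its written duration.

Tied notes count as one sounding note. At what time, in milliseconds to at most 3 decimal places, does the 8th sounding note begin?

1. 0.0ms @ 0 + 363.636ms (1)
2. 363.636ms @ 1 + 363.636ms (1)
3. 727.273ms @ 2 + 545.455ms (3/2)
4. 1272.727ms @ 7/2 + 90.909ms (1/4)
5. 1363.636ms @ 15/4 + 90.909ms (1/4)
6. 1454.545ms @ 4 + 181.818ms (1/2)
7. 1636.364ms @ 9/2 + 90.909ms (1/4)
8. 1727.273ms @ 19/4 + 90.909ms (1/4)
9. 1818.182ms @ 5 + 363.636ms (1)

note 8 onset = 19/4b = 1727.273ms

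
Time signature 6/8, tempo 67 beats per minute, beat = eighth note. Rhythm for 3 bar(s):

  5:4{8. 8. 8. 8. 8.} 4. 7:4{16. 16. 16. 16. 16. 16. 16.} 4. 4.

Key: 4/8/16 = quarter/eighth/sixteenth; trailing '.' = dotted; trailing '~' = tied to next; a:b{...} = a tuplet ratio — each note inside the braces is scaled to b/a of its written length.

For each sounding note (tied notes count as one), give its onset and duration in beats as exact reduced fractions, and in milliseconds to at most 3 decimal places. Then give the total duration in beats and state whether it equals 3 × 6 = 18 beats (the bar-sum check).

1) 0.0ms=0b +1074.627ms=6/5b
2) 1074.627ms=6/5b +1074.627ms=6/5b
3) 2149.254ms=12/5b +1074.627ms=6/5b
4) 3223.881ms=18/5b +1074.627ms=6/5b
5) 4298.507ms=24/5b +1074.627ms=6/5b
6) 5373.134ms=6b +2686.567ms=3b
7) 8059.701ms=9b +383.795ms=3/7b
8) 8443.497ms=66/7b +383.795ms=3/7b
9) 8827.292ms=69/7b +383.795ms=3/7b
10) 9211.087ms=72/7b +383.795ms=3/7b
11) 9594.883ms=75/7b +383.795ms=3/7b
12) 9978.678ms=78/7b +383.795ms=3/7b
13) 10362.473ms=81/7b +383.795ms=3/7b
14) 10746.269ms=12b +2686.567ms=3b
15) 13432.836ms=15b +2686.567ms=3b
Σ=18b of 18 (67bpm 6/8) — PASS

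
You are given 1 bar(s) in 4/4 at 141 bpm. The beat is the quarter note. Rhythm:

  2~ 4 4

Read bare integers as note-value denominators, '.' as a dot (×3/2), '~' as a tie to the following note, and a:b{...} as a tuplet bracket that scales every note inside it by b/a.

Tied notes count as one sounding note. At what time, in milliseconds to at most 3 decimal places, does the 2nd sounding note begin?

note 2 onset = 3b = 1276.596ms

1. 0.0ms @ 0 + 1276.596ms (3)
2. 1276.596ms @ 3 + 425.532ms (1)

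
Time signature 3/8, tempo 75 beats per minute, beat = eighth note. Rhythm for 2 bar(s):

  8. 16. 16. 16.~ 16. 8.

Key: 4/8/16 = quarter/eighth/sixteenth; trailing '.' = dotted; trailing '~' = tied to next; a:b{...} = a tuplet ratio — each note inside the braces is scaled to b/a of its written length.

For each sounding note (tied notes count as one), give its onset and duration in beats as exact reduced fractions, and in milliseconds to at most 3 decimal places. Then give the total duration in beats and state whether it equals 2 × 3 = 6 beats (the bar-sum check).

1) 0.0ms=0b +1200.0ms=3/2b
2) 1200.0ms=3/2b +600.0ms=3/4b
3) 1800.0ms=9/4b +600.0ms=3/4b
4) 2400.0ms=3b +1200.0ms=3/2b
5) 3600.0ms=9/2b +1200.0ms=3/2b
Σ=6b of 6 (75bpm 3/8) — PASS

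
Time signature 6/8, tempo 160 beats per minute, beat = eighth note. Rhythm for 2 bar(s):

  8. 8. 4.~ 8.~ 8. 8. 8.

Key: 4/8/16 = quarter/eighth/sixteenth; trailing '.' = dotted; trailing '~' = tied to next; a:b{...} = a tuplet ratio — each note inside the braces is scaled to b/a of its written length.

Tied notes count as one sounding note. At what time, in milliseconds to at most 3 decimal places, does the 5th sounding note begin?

1. 0.0ms @ 0 + 562.5ms (3/2)
2. 562.5ms @ 3/2 + 562.5ms (3/2)
3. 1125.0ms @ 3 + 2250.0ms (6)
4. 3375.0ms @ 9 + 562.5ms (3/2)
5. 3937.5ms @ 21/2 + 562.5ms (3/2)

note 5 onset = 21/2b = 3937.5ms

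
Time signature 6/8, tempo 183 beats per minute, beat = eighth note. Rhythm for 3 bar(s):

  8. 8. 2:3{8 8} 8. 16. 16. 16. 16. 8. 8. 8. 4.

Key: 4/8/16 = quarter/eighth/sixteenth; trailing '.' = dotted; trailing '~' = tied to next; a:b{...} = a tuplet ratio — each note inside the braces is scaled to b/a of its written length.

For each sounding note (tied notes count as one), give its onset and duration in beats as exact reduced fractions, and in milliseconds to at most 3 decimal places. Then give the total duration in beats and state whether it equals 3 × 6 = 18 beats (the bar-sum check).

1) 0.0ms=0b +491.803ms=3/2b
2) 491.803ms=3/2b +491.803ms=3/2b
3) 983.607ms=3b +491.803ms=3/2b
4) 1475.41ms=9/2b +491.803ms=3/2b
5) 1967.213ms=6b +491.803ms=3/2b
6) 2459.016ms=15/2b +245.902ms=3/4b
7) 2704.918ms=33/4b +245.902ms=3/4b
8) 2950.82ms=9b +245.902ms=3/4b
9) 3196.721ms=39/4b +245.902ms=3/4b
10) 3442.623ms=21/2b +491.803ms=3/2b
11) 3934.426ms=12b +491.803ms=3/2b
12) 4426.23ms=27/2b +491.803ms=3/2b
13) 4918.033ms=15b +983.607ms=3b
Σ=18b of 18 (183bpm 6/8) — PASS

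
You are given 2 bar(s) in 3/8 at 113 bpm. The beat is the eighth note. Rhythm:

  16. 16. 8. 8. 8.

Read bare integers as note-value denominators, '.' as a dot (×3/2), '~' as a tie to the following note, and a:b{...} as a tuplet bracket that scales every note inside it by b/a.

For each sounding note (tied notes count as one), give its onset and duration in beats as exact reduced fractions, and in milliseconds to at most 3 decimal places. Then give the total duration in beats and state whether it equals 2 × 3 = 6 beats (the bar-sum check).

1) 0.0ms=0b +398.23ms=3/4b
2) 398.23ms=3/4b +398.23ms=3/4b
3) 796.46ms=3/2b +796.46ms=3/2b
4) 1592.92ms=3b +796.46ms=3/2b
5) 2389.381ms=9/2b +796.46ms=3/2b
Σ=6b of 6 (113bpm 3/8) — PASS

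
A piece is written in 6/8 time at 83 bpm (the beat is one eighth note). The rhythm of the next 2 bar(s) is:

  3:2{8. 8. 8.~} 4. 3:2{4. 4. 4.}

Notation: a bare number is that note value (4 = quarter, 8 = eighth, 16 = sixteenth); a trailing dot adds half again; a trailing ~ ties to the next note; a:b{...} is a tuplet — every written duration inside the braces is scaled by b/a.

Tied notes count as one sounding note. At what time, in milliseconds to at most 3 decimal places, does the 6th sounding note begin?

1. 0.0ms @ 0 + 722.892ms (1)
2. 722.892ms @ 1 + 722.892ms (1)
3. 1445.783ms @ 2 + 2891.566ms (4)
4. 4337.349ms @ 6 + 1445.783ms (2)
5. 5783.133ms @ 8 + 1445.783ms (2)
6. 7228.916ms @ 10 + 1445.783ms (2)

note 6 onset = 10b = 7228.916ms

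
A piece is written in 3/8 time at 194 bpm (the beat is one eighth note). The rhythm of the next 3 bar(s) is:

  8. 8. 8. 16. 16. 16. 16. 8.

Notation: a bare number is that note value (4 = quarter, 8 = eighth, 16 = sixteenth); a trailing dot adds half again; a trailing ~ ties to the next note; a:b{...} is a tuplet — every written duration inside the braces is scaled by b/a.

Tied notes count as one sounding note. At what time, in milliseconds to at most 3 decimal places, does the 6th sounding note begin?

note 6 onset = 6b = 1855.67ms

1. 0.0ms @ 0 + 463.918ms (3/2)
2. 463.918ms @ 3/2 + 463.918ms (3/2)
3. 927.835ms @ 3 + 463.918ms (3/2)
4. 1391.753ms @ 9/2 + 231.959ms (3/4)
5. 1623.711ms @ 21/4 + 231.959ms (3/4)
6. 1855.67ms @ 6 + 231.959ms (3/4)
7. 2087.629ms @ 27/4 + 231.959ms (3/4)
8. 2319.588ms @ 15/2 + 463.918ms (3/2)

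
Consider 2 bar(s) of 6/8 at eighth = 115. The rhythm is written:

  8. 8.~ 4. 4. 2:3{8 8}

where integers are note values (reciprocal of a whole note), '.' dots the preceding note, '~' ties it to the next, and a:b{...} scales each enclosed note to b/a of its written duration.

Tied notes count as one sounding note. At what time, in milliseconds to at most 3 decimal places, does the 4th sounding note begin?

1. 0.0ms @ 0 + 782.609ms (3/2)
2. 782.609ms @ 3/2 + 2347.826ms (9/2)
3. 3130.435ms @ 6 + 1565.217ms (3)
4. 4695.652ms @ 9 + 782.609ms (3/2)
5. 5478.261ms @ 21/2 + 782.609ms (3/2)

note 4 onset = 9b = 4695.652ms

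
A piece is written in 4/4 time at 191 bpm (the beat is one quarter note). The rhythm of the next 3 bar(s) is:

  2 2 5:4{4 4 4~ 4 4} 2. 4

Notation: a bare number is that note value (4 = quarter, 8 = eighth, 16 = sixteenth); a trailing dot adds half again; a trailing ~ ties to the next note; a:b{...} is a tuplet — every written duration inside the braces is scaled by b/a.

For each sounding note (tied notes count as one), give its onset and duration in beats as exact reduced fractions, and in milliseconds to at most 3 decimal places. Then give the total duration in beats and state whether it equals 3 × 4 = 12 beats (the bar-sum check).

1) 0.0ms=0b +628.272ms=2b
2) 628.272ms=2b +628.272ms=2b
3) 1256.545ms=4b +251.309ms=4/5b
4) 1507.853ms=24/5b +251.309ms=4/5b
5) 1759.162ms=28/5b +502.618ms=8/5b
6) 2261.78ms=36/5b +251.309ms=4/5b
7) 2513.089ms=8b +942.408ms=3b
8) 3455.497ms=11b +314.136ms=1b
Σ=12b of 12 (191bpm 4/4) — PASS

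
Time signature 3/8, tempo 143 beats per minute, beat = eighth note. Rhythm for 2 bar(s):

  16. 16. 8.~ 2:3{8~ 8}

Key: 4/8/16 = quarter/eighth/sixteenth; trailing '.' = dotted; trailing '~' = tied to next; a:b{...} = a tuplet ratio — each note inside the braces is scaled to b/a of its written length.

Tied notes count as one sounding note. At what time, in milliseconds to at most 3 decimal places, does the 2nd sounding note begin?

note 2 onset = 3/4b = 314.685ms

1. 0.0ms @ 0 + 314.685ms (3/4)
2. 314.685ms @ 3/4 + 314.685ms (3/4)
3. 629.371ms @ 3/2 + 1888.112ms (9/2)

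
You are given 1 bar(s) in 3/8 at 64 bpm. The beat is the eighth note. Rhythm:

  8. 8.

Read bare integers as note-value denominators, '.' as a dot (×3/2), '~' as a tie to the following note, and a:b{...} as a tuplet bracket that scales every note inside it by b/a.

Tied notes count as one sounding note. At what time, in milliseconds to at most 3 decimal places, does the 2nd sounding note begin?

note 2 onset = 3/2b = 1406.25ms

1. 0.0ms @ 0 + 1406.25ms (3/2)
2. 1406.25ms @ 3/2 + 1406.25ms (3/2)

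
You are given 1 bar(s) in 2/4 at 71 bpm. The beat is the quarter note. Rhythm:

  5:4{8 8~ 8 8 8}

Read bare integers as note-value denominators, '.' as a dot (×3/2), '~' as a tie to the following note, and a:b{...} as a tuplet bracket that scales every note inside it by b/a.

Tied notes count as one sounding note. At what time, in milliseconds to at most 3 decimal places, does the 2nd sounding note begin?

note 2 onset = 2/5b = 338.028ms

1. 0.0ms @ 0 + 338.028ms (2/5)
2. 338.028ms @ 2/5 + 676.056ms (4/5)
3. 1014.085ms @ 6/5 + 338.028ms (2/5)
4. 1352.113ms @ 8/5 + 338.028ms (2/5)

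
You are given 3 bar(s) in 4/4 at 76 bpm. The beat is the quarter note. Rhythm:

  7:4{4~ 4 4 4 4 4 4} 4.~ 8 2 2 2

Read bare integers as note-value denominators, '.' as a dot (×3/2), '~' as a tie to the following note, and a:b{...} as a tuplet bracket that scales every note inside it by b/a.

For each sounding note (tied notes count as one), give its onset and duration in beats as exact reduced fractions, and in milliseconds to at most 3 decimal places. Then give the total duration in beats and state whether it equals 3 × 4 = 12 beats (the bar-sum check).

1) 0.0ms=0b +902.256ms=8/7b
2) 902.256ms=8/7b +451.128ms=4/7b
3) 1353.383ms=12/7b +451.128ms=4/7b
4) 1804.511ms=16/7b +451.128ms=4/7b
5) 2255.639ms=20/7b +451.128ms=4/7b
6) 2706.767ms=24/7b +451.128ms=4/7b
7) 3157.895ms=4b +1578.947ms=2b
8) 4736.842ms=6b +1578.947ms=2b
9) 6315.789ms=8b +1578.947ms=2b
10) 7894.737ms=10b +1578.947ms=2b
Σ=12b of 12 (76bpm 4/4) — PASS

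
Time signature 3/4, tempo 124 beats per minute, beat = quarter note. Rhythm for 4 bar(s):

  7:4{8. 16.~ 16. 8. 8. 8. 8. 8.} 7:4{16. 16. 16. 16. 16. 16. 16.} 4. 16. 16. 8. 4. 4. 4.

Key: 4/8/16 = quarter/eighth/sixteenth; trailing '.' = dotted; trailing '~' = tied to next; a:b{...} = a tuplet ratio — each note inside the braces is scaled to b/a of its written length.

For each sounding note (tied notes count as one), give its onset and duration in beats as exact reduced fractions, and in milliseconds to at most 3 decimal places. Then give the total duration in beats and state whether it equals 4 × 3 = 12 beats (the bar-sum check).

1) 0.0ms=0b +207.373ms=3/7b
2) 207.373ms=3/7b +207.373ms=3/7b
3) 414.747ms=6/7b +207.373ms=3/7b
4) 622.12ms=9/7b +207.373ms=3/7b
5) 829.493ms=12/7b +207.373ms=3/7b
6) 1036.866ms=15/7b +207.373ms=3/7b
7) 1244.24ms=18/7b +207.373ms=3/7b
8) 1451.613ms=3b +103.687ms=3/14b
9) 1555.3ms=45/14b +103.687ms=3/14b
10) 1658.986ms=24/7b +103.687ms=3/14b
11) 1762.673ms=51/14b +103.687ms=3/14b
12) 1866.359ms=27/7b +103.687ms=3/14b
13) 1970.046ms=57/14b +103.687ms=3/14b
14) 2073.733ms=30/7b +103.687ms=3/14b
15) 2177.419ms=9/2b +725.806ms=3/2b
16) 2903.226ms=6b +181.452ms=3/8b
17) 3084.677ms=51/8b +181.452ms=3/8b
18) 3266.129ms=27/4b +362.903ms=3/4b
19) 3629.032ms=15/2b +725.806ms=3/2b
20) 4354.839ms=9b +725.806ms=3/2b
21) 5080.645ms=21/2b +725.806ms=3/2b
Σ=12b of 12 (124bpm 3/4) — PASS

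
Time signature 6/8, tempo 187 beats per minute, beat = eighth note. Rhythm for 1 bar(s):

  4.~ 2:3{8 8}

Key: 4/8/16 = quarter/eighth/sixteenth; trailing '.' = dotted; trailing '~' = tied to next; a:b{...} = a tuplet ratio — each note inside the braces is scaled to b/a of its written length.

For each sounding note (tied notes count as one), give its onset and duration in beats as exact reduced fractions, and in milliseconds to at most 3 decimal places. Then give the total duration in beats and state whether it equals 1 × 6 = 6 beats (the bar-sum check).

1) 0.0ms=0b +1443.85ms=9/2b
2) 1443.85ms=9/2b +481.283ms=3/2b
Σ=6b of 6 (187bpm 6/8) — PASS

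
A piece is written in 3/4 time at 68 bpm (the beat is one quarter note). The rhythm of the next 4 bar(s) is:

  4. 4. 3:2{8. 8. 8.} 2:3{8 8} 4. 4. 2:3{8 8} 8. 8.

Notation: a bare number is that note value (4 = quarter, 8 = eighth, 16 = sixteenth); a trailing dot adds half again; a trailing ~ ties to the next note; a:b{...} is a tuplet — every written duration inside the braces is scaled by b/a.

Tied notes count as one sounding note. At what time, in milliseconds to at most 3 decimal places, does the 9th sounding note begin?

note 9 onset = 15/2b = 6617.647ms

1. 0.0ms @ 0 + 1323.529ms (3/2)
2. 1323.529ms @ 3/2 + 1323.529ms (3/2)
3. 2647.059ms @ 3 + 441.176ms (1/2)
4. 3088.235ms @ 7/2 + 441.176ms (1/2)
5. 3529.412ms @ 4 + 441.176ms (1/2)
6. 3970.588ms @ 9/2 + 661.765ms (3/4)
7. 4632.353ms @ 21/4 + 661.765ms (3/4)
8. 5294.118ms @ 6 + 1323.529ms (3/2)
9. 6617.647ms @ 15/2 + 1323.529ms (3/2)
10. 7941.176ms @ 9 + 661.765ms (3/4)
11. 8602.941ms @ 39/4 + 661.765ms (3/4)
12. 9264.706ms @ 21/2 + 661.765ms (3/4)
13. 9926.471ms @ 45/4 + 661.765ms (3/4)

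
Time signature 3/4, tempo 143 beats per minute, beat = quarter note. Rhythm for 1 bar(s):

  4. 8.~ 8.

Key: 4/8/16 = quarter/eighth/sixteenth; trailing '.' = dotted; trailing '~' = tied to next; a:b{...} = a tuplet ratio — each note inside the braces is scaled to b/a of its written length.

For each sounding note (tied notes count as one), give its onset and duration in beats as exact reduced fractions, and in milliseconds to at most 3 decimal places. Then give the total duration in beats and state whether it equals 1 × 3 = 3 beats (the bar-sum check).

1) 0.0ms=0b +629.371ms=3/2b
2) 629.371ms=3/2b +629.371ms=3/2b
Σ=3b of 3 (143bpm 3/4) — PASS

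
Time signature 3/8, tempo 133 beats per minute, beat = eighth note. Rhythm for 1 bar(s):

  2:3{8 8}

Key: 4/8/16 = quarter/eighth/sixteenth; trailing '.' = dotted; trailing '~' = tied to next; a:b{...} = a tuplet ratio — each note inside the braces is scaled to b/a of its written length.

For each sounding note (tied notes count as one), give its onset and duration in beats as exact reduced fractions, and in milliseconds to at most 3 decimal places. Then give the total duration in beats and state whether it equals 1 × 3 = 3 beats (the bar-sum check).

1) 0.0ms=0b +676.692ms=3/2b
2) 676.692ms=3/2b +676.692ms=3/2b
Σ=3b of 3 (133bpm 3/8) — PASS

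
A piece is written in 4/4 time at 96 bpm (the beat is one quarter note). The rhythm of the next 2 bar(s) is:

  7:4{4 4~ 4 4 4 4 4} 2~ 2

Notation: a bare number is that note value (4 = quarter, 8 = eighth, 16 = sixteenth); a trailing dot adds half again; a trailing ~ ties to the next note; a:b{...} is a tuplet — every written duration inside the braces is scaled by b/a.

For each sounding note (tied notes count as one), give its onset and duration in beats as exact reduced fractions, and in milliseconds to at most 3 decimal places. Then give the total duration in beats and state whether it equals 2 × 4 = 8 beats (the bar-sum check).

1) 0.0ms=0b +357.143ms=4/7b
2) 357.143ms=4/7b +714.286ms=8/7b
3) 1071.429ms=12/7b +357.143ms=4/7b
4) 1428.571ms=16/7b +357.143ms=4/7b
5) 1785.714ms=20/7b +357.143ms=4/7b
6) 2142.857ms=24/7b +357.143ms=4/7b
7) 2500.0ms=4b +2500.0ms=4b
Σ=8b of 8 (96bpm 4/4) — PASS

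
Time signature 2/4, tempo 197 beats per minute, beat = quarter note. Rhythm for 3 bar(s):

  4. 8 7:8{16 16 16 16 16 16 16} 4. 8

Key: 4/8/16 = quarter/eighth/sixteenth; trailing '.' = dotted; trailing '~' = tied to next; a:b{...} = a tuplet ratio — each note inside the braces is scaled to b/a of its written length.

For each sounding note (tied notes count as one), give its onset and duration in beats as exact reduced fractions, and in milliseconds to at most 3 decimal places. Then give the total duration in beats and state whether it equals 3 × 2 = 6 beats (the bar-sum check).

1) 0.0ms=0b +456.853ms=3/2b
2) 456.853ms=3/2b +152.284ms=1/2b
3) 609.137ms=2b +87.02ms=2/7b
4) 696.157ms=16/7b +87.02ms=2/7b
5) 783.176ms=18/7b +87.02ms=2/7b
6) 870.196ms=20/7b +87.02ms=2/7b
7) 957.215ms=22/7b +87.02ms=2/7b
8) 1044.235ms=24/7b +87.02ms=2/7b
9) 1131.255ms=26/7b +87.02ms=2/7b
10) 1218.274ms=4b +456.853ms=3/2b
11) 1675.127ms=11/2b +152.284ms=1/2b
Σ=6b of 6 (197bpm 2/4) — PASS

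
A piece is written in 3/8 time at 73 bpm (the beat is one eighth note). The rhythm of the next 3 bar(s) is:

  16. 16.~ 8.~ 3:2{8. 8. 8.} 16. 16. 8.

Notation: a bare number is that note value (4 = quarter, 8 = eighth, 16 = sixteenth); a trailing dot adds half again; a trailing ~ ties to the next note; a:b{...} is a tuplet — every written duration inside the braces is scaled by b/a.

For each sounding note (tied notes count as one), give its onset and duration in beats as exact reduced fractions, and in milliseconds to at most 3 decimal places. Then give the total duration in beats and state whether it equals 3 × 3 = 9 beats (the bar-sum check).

1) 0.0ms=0b +616.438ms=3/4b
2) 616.438ms=3/4b +2671.233ms=13/4b
3) 3287.671ms=4b +821.918ms=1b
4) 4109.589ms=5b +821.918ms=1b
5) 4931.507ms=6b +616.438ms=3/4b
6) 5547.945ms=27/4b +616.438ms=3/4b
7) 6164.384ms=15/2b +1232.877ms=3/2b
Σ=9b of 9 (73bpm 3/8) — PASS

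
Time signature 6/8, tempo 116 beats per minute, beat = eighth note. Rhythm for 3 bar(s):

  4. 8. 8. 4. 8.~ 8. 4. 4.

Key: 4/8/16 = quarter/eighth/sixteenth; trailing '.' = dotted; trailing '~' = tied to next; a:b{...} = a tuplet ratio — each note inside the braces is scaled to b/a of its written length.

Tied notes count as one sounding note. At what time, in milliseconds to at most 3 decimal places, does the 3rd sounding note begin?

note 3 onset = 9/2b = 2327.586ms

1. 0.0ms @ 0 + 1551.724ms (3)
2. 1551.724ms @ 3 + 775.862ms (3/2)
3. 2327.586ms @ 9/2 + 775.862ms (3/2)
4. 3103.448ms @ 6 + 1551.724ms (3)
5. 4655.172ms @ 9 + 1551.724ms (3)
6. 6206.897ms @ 12 + 1551.724ms (3)
7. 7758.621ms @ 15 + 1551.724ms (3)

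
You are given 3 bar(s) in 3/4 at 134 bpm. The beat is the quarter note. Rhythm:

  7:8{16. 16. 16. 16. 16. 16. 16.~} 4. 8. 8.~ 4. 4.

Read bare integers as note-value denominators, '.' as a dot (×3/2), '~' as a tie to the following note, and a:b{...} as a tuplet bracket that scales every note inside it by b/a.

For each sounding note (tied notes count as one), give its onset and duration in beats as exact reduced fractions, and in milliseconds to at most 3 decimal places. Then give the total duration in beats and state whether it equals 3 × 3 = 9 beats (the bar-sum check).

1) 0.0ms=0b +191.898ms=3/7b
2) 191.898ms=3/7b +191.898ms=3/7b
3) 383.795ms=6/7b +191.898ms=3/7b
4) 575.693ms=9/7b +191.898ms=3/7b
5) 767.591ms=12/7b +191.898ms=3/7b
6) 959.488ms=15/7b +191.898ms=3/7b
7) 1151.386ms=18/7b +863.539ms=27/14b
8) 2014.925ms=9/2b +335.821ms=3/4b
9) 2350.746ms=21/4b +1007.463ms=9/4b
10) 3358.209ms=15/2b +671.642ms=3/2b
Σ=9b of 9 (134bpm 3/4) — PASS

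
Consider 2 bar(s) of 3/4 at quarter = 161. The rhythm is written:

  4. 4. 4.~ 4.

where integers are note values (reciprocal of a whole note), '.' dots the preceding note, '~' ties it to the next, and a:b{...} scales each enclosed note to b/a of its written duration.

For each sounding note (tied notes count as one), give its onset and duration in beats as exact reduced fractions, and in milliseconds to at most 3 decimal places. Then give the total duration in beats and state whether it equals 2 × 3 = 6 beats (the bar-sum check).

1) 0.0ms=0b +559.006ms=3/2b
2) 559.006ms=3/2b +559.006ms=3/2b
3) 1118.012ms=3b +1118.012ms=3b
Σ=6b of 6 (161bpm 3/4) — PASS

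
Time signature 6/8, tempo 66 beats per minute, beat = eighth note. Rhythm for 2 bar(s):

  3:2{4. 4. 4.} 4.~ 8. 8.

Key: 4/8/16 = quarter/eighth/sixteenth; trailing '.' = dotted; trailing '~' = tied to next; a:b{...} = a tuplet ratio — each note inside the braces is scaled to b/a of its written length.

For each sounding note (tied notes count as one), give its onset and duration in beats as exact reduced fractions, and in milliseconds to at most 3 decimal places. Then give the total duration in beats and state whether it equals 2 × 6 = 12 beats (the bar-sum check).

1) 0.0ms=0b +1818.182ms=2b
2) 1818.182ms=2b +1818.182ms=2b
3) 3636.364ms=4b +1818.182ms=2b
4) 5454.545ms=6b +4090.909ms=9/2b
5) 9545.455ms=21/2b +1363.636ms=3/2b
Σ=12b of 12 (66bpm 6/8) — PASS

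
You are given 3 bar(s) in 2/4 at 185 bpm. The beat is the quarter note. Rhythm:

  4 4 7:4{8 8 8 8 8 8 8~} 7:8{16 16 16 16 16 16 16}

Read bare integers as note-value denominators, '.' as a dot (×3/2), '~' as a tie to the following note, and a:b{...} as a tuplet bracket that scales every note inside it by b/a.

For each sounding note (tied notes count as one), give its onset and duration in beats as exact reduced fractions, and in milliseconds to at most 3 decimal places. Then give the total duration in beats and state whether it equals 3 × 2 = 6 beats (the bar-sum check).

1) 0.0ms=0b +324.324ms=1b
2) 324.324ms=1b +324.324ms=1b
3) 648.649ms=2b +92.664ms=2/7b
4) 741.313ms=16/7b +92.664ms=2/7b
5) 833.977ms=18/7b +92.664ms=2/7b
6) 926.641ms=20/7b +92.664ms=2/7b
7) 1019.305ms=22/7b +92.664ms=2/7b
8) 1111.969ms=24/7b +92.664ms=2/7b
9) 1204.633ms=26/7b +185.328ms=4/7b
10) 1389.961ms=30/7b +92.664ms=2/7b
11) 1482.625ms=32/7b +92.664ms=2/7b
12) 1575.29ms=34/7b +92.664ms=2/7b
13) 1667.954ms=36/7b +92.664ms=2/7b
14) 1760.618ms=38/7b +92.664ms=2/7b
15) 1853.282ms=40/7b +92.664ms=2/7b
Σ=6b of 6 (185bpm 2/4) — PASS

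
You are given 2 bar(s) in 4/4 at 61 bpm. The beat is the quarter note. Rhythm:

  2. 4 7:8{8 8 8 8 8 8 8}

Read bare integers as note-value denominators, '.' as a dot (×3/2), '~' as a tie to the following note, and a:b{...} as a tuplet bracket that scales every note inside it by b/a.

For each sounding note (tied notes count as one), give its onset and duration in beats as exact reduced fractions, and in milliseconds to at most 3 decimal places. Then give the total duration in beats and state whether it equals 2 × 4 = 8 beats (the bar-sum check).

1) 0.0ms=0b +2950.82ms=3b
2) 2950.82ms=3b +983.607ms=1b
3) 3934.426ms=4b +562.061ms=4/7b
4) 4496.487ms=32/7b +562.061ms=4/7b
5) 5058.548ms=36/7b +562.061ms=4/7b
6) 5620.609ms=40/7b +562.061ms=4/7b
7) 6182.67ms=44/7b +562.061ms=4/7b
8) 6744.731ms=48/7b +562.061ms=4/7b
9) 7306.792ms=52/7b +562.061ms=4/7b
Σ=8b of 8 (61bpm 4/4) — PASS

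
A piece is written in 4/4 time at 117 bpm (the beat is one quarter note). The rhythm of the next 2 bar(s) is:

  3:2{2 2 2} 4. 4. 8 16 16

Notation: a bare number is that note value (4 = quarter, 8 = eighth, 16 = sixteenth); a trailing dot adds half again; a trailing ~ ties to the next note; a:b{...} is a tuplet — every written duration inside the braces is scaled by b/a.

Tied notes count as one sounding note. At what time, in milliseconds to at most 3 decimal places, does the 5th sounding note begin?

1. 0.0ms @ 0 + 683.761ms (4/3)
2. 683.761ms @ 4/3 + 683.761ms (4/3)
3. 1367.521ms @ 8/3 + 683.761ms (4/3)
4. 2051.282ms @ 4 + 769.231ms (3/2)
5. 2820.513ms @ 11/2 + 769.231ms (3/2)
6. 3589.744ms @ 7 + 256.41ms (1/2)
7. 3846.154ms @ 15/2 + 128.205ms (1/4)
8. 3974.359ms @ 31/4 + 128.205ms (1/4)

note 5 onset = 11/2b = 2820.513ms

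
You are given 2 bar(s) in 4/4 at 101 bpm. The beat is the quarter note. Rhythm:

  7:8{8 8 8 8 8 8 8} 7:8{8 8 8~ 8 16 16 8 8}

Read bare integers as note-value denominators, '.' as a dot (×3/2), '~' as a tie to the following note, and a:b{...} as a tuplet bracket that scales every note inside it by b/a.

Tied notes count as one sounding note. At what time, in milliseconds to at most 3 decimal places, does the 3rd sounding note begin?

1. 0.0ms @ 0 + 339.463ms (4/7)
2. 339.463ms @ 4/7 + 339.463ms (4/7)
3. 678.925ms @ 8/7 + 339.463ms (4/7)
4. 1018.388ms @ 12/7 + 339.463ms (4/7)
5. 1357.85ms @ 16/7 + 339.463ms (4/7)
6. 1697.313ms @ 20/7 + 339.463ms (4/7)
7. 2036.775ms @ 24/7 + 339.463ms (4/7)
8. 2376.238ms @ 4 + 339.463ms (4/7)
9. 2715.7ms @ 32/7 + 339.463ms (4/7)
10. 3055.163ms @ 36/7 + 678.925ms (8/7)
11. 3734.088ms @ 44/7 + 169.731ms (2/7)
12. 3903.819ms @ 46/7 + 169.731ms (2/7)
13. 4073.55ms @ 48/7 + 339.463ms (4/7)
14. 4413.013ms @ 52/7 + 339.463ms (4/7)

note 3 onset = 8/7b = 678.925ms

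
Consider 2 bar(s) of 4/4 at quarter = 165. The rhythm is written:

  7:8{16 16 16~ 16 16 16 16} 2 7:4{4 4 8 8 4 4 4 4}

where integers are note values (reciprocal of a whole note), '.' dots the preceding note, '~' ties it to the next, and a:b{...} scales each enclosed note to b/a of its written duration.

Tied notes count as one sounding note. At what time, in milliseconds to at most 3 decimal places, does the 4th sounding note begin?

1. 0.0ms @ 0 + 103.896ms (2/7)
2. 103.896ms @ 2/7 + 103.896ms (2/7)
3. 207.792ms @ 4/7 + 207.792ms (4/7)
4. 415.584ms @ 8/7 + 103.896ms (2/7)
5. 519.481ms @ 10/7 + 103.896ms (2/7)
6. 623.377ms @ 12/7 + 103.896ms (2/7)
7. 727.273ms @ 2 + 727.273ms (2)
8. 1454.545ms @ 4 + 207.792ms (4/7)
9. 1662.338ms @ 32/7 + 207.792ms (4/7)
10. 1870.13ms @ 36/7 + 103.896ms (2/7)
11. 1974.026ms @ 38/7 + 103.896ms (2/7)
12. 2077.922ms @ 40/7 + 207.792ms (4/7)
13. 2285.714ms @ 44/7 + 207.792ms (4/7)
14. 2493.506ms @ 48/7 + 207.792ms (4/7)
15. 2701.299ms @ 52/7 + 207.792ms (4/7)

note 4 onset = 8/7b = 415.584ms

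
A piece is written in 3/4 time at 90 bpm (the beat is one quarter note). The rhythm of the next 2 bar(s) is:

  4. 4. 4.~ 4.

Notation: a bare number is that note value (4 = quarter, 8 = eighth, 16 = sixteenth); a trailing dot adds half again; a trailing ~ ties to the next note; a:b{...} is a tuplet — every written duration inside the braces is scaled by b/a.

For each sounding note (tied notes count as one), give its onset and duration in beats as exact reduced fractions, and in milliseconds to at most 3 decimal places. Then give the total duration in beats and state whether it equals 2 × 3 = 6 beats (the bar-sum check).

1) 0.0ms=0b +1000.0ms=3/2b
2) 1000.0ms=3/2b +1000.0ms=3/2b
3) 2000.0ms=3b +2000.0ms=3b
Σ=6b of 6 (90bpm 3/4) — PASS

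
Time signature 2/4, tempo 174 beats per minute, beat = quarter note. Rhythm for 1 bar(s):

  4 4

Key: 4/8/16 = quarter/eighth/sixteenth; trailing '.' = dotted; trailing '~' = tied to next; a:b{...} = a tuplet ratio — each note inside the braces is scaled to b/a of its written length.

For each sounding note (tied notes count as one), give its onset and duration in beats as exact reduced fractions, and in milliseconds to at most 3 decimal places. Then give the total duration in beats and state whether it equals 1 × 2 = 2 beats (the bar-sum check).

1) 0.0ms=0b +344.828ms=1b
2) 344.828ms=1b +344.828ms=1b
Σ=2b of 2 (174bpm 2/4) — PASS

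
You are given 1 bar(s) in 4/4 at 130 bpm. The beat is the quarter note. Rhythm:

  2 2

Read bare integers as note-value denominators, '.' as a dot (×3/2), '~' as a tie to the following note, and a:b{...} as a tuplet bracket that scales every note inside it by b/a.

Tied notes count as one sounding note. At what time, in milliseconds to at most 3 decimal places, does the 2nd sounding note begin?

note 2 onset = 2b = 923.077ms

1. 0.0ms @ 0 + 923.077ms (2)
2. 923.077ms @ 2 + 923.077ms (2)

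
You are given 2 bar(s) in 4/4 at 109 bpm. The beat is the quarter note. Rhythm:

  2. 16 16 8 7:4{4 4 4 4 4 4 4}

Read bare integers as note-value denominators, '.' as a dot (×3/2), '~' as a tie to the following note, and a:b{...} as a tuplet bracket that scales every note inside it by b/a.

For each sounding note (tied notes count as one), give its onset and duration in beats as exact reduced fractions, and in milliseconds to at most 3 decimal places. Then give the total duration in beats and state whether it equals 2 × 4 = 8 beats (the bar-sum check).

1) 0.0ms=0b +1651.376ms=3b
2) 1651.376ms=3b +137.615ms=1/4b
3) 1788.991ms=13/4b +137.615ms=1/4b
4) 1926.606ms=7/2b +275.229ms=1/2b
5) 2201.835ms=4b +314.548ms=4/7b
6) 2516.383ms=32/7b +314.548ms=4/7b
7) 2830.931ms=36/7b +314.548ms=4/7b
8) 3145.478ms=40/7b +314.548ms=4/7b
9) 3460.026ms=44/7b +314.548ms=4/7b
10) 3774.574ms=48/7b +314.548ms=4/7b
11) 4089.122ms=52/7b +314.548ms=4/7b
Σ=8b of 8 (109bpm 4/4) — PASS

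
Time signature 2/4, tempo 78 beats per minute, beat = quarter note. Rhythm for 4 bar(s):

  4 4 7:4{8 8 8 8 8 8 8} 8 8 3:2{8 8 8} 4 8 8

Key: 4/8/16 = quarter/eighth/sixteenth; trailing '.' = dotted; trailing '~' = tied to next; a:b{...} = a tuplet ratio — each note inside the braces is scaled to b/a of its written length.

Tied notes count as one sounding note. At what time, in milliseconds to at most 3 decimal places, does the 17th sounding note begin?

1. 0.0ms @ 0 + 769.231ms (1)
2. 769.231ms @ 1 + 769.231ms (1)
3. 1538.462ms @ 2 + 219.78ms (2/7)
4. 1758.242ms @ 16/7 + 219.78ms (2/7)
5. 1978.022ms @ 18/7 + 219.78ms (2/7)
6. 2197.802ms @ 20/7 + 219.78ms (2/7)
7. 2417.582ms @ 22/7 + 219.78ms (2/7)
8. 2637.363ms @ 24/7 + 219.78ms (2/7)
9. 2857.143ms @ 26/7 + 219.78ms (2/7)
10. 3076.923ms @ 4 + 384.615ms (1/2)
11. 3461.538ms @ 9/2 + 384.615ms (1/2)
12. 3846.154ms @ 5 + 256.41ms (1/3)
13. 4102.564ms @ 16/3 + 256.41ms (1/3)
14. 4358.974ms @ 17/3 + 256.41ms (1/3)
15. 4615.385ms @ 6 + 769.231ms (1)
16. 5384.615ms @ 7 + 384.615ms (1/2)
17. 5769.231ms @ 15/2 + 384.615ms (1/2)

note 17 onset = 15/2b = 5769.231ms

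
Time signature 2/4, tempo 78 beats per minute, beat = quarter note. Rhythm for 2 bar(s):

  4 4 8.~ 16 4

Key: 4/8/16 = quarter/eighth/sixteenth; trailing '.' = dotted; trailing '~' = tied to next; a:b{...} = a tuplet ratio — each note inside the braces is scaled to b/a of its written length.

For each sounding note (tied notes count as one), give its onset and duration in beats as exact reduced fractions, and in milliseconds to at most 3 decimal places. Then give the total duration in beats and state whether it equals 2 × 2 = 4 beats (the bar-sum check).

1) 0.0ms=0b +769.231ms=1b
2) 769.231ms=1b +769.231ms=1b
3) 1538.462ms=2b +769.231ms=1b
4) 2307.692ms=3b +769.231ms=1b
Σ=4b of 4 (78bpm 2/4) — PASS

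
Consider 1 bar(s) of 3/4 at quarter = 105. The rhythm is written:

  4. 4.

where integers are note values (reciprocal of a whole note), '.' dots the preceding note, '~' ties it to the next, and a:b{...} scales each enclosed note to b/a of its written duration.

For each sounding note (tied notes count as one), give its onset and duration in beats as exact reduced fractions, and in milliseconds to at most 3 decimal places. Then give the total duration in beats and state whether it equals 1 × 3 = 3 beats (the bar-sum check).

1) 0.0ms=0b +857.143ms=3/2b
2) 857.143ms=3/2b +857.143ms=3/2b
Σ=3b of 3 (105bpm 3/4) — PASS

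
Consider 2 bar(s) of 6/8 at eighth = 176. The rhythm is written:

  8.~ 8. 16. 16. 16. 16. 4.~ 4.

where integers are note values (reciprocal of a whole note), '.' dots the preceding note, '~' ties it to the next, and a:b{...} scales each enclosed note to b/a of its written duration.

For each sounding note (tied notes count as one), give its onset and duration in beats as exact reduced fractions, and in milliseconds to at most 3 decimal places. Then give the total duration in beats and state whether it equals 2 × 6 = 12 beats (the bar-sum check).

1) 0.0ms=0b +1022.727ms=3b
2) 1022.727ms=3b +255.682ms=3/4b
3) 1278.409ms=15/4b +255.682ms=3/4b
4) 1534.091ms=9/2b +255.682ms=3/4b
5) 1789.773ms=21/4b +255.682ms=3/4b
6) 2045.455ms=6b +2045.455ms=6b
Σ=12b of 12 (176bpm 6/8) — PASS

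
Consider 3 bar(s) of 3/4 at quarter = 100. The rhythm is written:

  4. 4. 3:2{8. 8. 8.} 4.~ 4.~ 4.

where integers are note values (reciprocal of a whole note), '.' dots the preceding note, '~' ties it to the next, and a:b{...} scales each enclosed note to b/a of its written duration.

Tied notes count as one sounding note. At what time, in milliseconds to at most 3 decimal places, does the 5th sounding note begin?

1. 0.0ms @ 0 + 900.0ms (3/2)
2. 900.0ms @ 3/2 + 900.0ms (3/2)
3. 1800.0ms @ 3 + 300.0ms (1/2)
4. 2100.0ms @ 7/2 + 300.0ms (1/2)
5. 2400.0ms @ 4 + 300.0ms (1/2)
6. 2700.0ms @ 9/2 + 2700.0ms (9/2)

note 5 onset = 4b = 2400.0ms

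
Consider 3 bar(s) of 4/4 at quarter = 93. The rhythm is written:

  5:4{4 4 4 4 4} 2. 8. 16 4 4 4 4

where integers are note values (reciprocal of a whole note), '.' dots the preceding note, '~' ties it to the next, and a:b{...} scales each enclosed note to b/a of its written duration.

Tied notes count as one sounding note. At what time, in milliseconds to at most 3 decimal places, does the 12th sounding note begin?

1. 0.0ms @ 0 + 516.129ms (4/5)
2. 516.129ms @ 4/5 + 516.129ms (4/5)
3. 1032.258ms @ 8/5 + 516.129ms (4/5)
4. 1548.387ms @ 12/5 + 516.129ms (4/5)
5. 2064.516ms @ 16/5 + 516.129ms (4/5)
6. 2580.645ms @ 4 + 1935.484ms (3)
7. 4516.129ms @ 7 + 483.871ms (3/4)
8. 5000.0ms @ 31/4 + 161.29ms (1/4)
9. 5161.29ms @ 8 + 645.161ms (1)
10. 5806.452ms @ 9 + 645.161ms (1)
11. 6451.613ms @ 10 + 645.161ms (1)
12. 7096.774ms @ 11 + 645.161ms (1)

note 12 onset = 11b = 7096.774ms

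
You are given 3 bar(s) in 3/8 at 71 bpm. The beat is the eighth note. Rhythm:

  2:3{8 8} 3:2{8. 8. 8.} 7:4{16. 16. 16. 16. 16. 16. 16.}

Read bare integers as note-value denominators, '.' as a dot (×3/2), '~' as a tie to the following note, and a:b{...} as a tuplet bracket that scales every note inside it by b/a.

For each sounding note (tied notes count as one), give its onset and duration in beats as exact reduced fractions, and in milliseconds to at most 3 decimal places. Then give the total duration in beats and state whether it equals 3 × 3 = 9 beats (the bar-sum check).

1) 0.0ms=0b +1267.606ms=3/2b
2) 1267.606ms=3/2b +1267.606ms=3/2b
3) 2535.211ms=3b +845.07ms=1b
4) 3380.282ms=4b +845.07ms=1b
5) 4225.352ms=5b +845.07ms=1b
6) 5070.423ms=6b +362.173ms=3/7b
7) 5432.596ms=45/7b +362.173ms=3/7b
8) 5794.769ms=48/7b +362.173ms=3/7b
9) 6156.942ms=51/7b +362.173ms=3/7b
10) 6519.115ms=54/7b +362.173ms=3/7b
11) 6881.288ms=57/7b +362.173ms=3/7b
12) 7243.461ms=60/7b +362.173ms=3/7b
Σ=9b of 9 (71bpm 3/8) — PASS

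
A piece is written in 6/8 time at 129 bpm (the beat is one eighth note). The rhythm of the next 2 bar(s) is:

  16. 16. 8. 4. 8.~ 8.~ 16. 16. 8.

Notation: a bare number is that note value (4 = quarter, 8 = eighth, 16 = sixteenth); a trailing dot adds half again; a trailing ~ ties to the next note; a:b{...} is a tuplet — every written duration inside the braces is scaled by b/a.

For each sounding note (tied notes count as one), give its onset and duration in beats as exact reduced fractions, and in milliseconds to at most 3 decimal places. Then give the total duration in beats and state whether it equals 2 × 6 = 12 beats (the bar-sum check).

1) 0.0ms=0b +348.837ms=3/4b
2) 348.837ms=3/4b +348.837ms=3/4b
3) 697.674ms=3/2b +697.674ms=3/2b
4) 1395.349ms=3b +1395.349ms=3b
5) 2790.698ms=6b +1744.186ms=15/4b
6) 4534.884ms=39/4b +348.837ms=3/4b
7) 4883.721ms=21/2b +697.674ms=3/2b
Σ=12b of 12 (129bpm 6/8) — PASS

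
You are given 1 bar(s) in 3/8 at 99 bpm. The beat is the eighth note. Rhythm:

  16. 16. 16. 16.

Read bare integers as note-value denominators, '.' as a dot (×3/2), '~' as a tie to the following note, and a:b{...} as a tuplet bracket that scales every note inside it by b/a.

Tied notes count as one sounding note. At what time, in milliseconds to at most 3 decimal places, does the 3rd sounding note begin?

1. 0.0ms @ 0 + 454.545ms (3/4)
2. 454.545ms @ 3/4 + 454.545ms (3/4)
3. 909.091ms @ 3/2 + 454.545ms (3/4)
4. 1363.636ms @ 9/4 + 454.545ms (3/4)

note 3 onset = 3/2b = 909.091ms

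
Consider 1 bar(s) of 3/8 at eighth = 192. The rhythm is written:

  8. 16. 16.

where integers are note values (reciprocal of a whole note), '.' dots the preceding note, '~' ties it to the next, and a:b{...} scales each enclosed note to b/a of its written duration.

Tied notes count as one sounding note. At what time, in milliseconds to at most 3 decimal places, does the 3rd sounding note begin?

1. 0.0ms @ 0 + 468.75ms (3/2)
2. 468.75ms @ 3/2 + 234.375ms (3/4)
3. 703.125ms @ 9/4 + 234.375ms (3/4)

note 3 onset = 9/4b = 703.125ms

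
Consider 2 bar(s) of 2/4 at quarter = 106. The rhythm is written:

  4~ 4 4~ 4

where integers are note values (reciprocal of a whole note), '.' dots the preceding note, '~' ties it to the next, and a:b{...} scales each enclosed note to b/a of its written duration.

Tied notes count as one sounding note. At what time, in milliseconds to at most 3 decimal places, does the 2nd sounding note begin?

1. 0.0ms @ 0 + 1132.075ms (2)
2. 1132.075ms @ 2 + 1132.075ms (2)

note 2 onset = 2b = 1132.075ms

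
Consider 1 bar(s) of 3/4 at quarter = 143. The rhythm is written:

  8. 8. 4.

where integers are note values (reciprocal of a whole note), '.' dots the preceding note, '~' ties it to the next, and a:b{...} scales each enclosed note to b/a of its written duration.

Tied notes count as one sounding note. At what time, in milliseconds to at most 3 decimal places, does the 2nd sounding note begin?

note 2 onset = 3/4b = 314.685ms

1. 0.0ms @ 0 + 314.685ms (3/4)
2. 314.685ms @ 3/4 + 314.685ms (3/4)
3. 629.371ms @ 3/2 + 629.371ms (3/2)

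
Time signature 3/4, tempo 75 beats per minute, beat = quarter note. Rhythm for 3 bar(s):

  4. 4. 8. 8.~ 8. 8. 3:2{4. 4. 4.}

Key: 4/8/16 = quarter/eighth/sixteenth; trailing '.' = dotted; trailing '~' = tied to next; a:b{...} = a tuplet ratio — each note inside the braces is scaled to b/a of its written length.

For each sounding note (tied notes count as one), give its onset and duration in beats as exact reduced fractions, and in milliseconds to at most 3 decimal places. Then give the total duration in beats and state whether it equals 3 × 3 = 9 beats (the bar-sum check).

1) 0.0ms=0b +1200.0ms=3/2b
2) 1200.0ms=3/2b +1200.0ms=3/2b
3) 2400.0ms=3b +600.0ms=3/4b
4) 3000.0ms=15/4b +1200.0ms=3/2b
5) 4200.0ms=21/4b +600.0ms=3/4b
6) 4800.0ms=6b +800.0ms=1b
7) 5600.0ms=7b +800.0ms=1b
8) 6400.0ms=8b +800.0ms=1b
Σ=9b of 9 (75bpm 3/4) — PASS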